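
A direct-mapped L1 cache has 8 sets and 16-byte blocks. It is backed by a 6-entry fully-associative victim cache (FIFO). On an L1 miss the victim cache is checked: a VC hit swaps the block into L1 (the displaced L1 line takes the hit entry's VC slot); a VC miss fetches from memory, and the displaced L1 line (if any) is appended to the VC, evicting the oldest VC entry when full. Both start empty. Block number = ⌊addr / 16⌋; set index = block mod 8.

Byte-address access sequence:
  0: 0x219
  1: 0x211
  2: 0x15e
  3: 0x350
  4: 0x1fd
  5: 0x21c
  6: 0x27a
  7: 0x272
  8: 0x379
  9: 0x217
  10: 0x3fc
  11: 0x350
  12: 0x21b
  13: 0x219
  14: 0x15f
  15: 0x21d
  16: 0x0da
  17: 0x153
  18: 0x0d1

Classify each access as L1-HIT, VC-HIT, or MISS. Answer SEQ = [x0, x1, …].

0: 0x219 (blk 33, set 1) → MISS  vc=[]
1: 0x211 (blk 33, set 1) → L1-HIT  vc=[]
2: 0x15e (blk 21, set 5) → MISS  vc=[]
3: 0x350 (blk 53, set 5) → MISS  vc=[21]
4: 0x1fd (blk 31, set 7) → MISS  vc=[21]
5: 0x21c (blk 33, set 1) → L1-HIT  vc=[21]
6: 0x27a (blk 39, set 7) → MISS  vc=[21, 31]
7: 0x272 (blk 39, set 7) → L1-HIT  vc=[21, 31]
8: 0x379 (blk 55, set 7) → MISS  vc=[21, 31, 39]
9: 0x217 (blk 33, set 1) → L1-HIT  vc=[21, 31, 39]
10: 0x3fc (blk 63, set 7) → MISS  vc=[21, 31, 39, 55]
11: 0x350 (blk 53, set 5) → L1-HIT  vc=[21, 31, 39, 55]
12: 0x21b (blk 33, set 1) → L1-HIT  vc=[21, 31, 39, 55]
13: 0x219 (blk 33, set 1) → L1-HIT  vc=[21, 31, 39, 55]
14: 0x15f (blk 21, set 5) → VC-HIT  vc=[53, 31, 39, 55]
15: 0x21d (blk 33, set 1) → L1-HIT  vc=[53, 31, 39, 55]
16: 0xda (blk 13, set 5) → MISS  vc=[53, 31, 39, 55, 21]
17: 0x153 (blk 21, set 5) → VC-HIT  vc=[53, 31, 39, 55, 13]
18: 0xd1 (blk 13, set 5) → VC-HIT  vc=[53, 31, 39, 55, 21]

SEQ = [MISS, L1-HIT, MISS, MISS, MISS, L1-HIT, MISS, L1-HIT, MISS, L1-HIT, MISS, L1-HIT, L1-HIT, L1-HIT, VC-HIT, L1-HIT, MISS, VC-HIT, VC-HIT]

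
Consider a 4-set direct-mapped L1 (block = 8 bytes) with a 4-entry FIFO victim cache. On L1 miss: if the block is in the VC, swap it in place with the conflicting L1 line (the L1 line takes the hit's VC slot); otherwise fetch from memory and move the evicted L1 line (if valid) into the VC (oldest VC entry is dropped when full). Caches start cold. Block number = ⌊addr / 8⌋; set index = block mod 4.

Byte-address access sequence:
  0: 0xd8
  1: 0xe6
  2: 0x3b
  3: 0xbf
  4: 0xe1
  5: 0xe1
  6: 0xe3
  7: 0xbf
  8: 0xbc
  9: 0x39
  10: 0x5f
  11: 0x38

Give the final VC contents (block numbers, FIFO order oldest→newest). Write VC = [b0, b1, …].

VC = [27, 23, 11]

  [0] addr=0xd8 blk=27 s=3: MISS | VC []
  [1] addr=0xe6 blk=28 s=0: MISS | VC []
  [2] addr=0x3b blk=7 s=3: MISS | VC [27]
  [3] addr=0xbf blk=23 s=3: MISS | VC [27, 7]
  [4] addr=0xe1 blk=28 s=0: L1-HIT | VC [27, 7]
  [5] addr=0xe1 blk=28 s=0: L1-HIT | VC [27, 7]
  [6] addr=0xe3 blk=28 s=0: L1-HIT | VC [27, 7]
  [7] addr=0xbf blk=23 s=3: L1-HIT | VC [27, 7]
  [8] addr=0xbc blk=23 s=3: L1-HIT | VC [27, 7]
  [9] addr=0x39 blk=7 s=3: VC-HIT | VC [27, 23]
  [10] addr=0x5f blk=11 s=3: MISS | VC [27, 23, 7]
  [11] addr=0x38 blk=7 s=3: VC-HIT | VC [27, 23, 11]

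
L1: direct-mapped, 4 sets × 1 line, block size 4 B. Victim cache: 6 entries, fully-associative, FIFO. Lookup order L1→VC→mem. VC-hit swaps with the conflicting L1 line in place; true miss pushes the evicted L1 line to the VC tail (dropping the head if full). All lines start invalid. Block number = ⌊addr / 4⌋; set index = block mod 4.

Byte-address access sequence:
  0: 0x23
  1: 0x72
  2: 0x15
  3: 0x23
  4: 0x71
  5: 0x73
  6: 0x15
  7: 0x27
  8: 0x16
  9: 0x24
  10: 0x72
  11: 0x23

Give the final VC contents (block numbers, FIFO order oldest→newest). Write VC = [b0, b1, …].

VC = [28, 5]

  [0] addr=0x23 blk=8 s=0: MISS | VC []
  [1] addr=0x72 blk=28 s=0: MISS | VC [8]
  [2] addr=0x15 blk=5 s=1: MISS | VC [8]
  [3] addr=0x23 blk=8 s=0: VC-HIT | VC [28]
  [4] addr=0x71 blk=28 s=0: VC-HIT | VC [8]
  [5] addr=0x73 blk=28 s=0: L1-HIT | VC [8]
  [6] addr=0x15 blk=5 s=1: L1-HIT | VC [8]
  [7] addr=0x27 blk=9 s=1: MISS | VC [8, 5]
  [8] addr=0x16 blk=5 s=1: VC-HIT | VC [8, 9]
  [9] addr=0x24 blk=9 s=1: VC-HIT | VC [8, 5]
  [10] addr=0x72 blk=28 s=0: L1-HIT | VC [8, 5]
  [11] addr=0x23 blk=8 s=0: VC-HIT | VC [28, 5]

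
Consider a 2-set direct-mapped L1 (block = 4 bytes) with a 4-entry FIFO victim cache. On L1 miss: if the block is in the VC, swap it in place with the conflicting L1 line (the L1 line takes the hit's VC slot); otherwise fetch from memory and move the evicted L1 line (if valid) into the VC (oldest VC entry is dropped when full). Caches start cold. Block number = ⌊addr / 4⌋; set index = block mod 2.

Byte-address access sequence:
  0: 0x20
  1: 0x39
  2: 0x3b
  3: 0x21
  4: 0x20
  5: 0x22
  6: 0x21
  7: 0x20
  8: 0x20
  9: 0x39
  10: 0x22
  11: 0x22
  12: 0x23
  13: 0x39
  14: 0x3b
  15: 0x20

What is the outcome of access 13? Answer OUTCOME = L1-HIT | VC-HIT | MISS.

OUTCOME = VC-HIT

  [0] addr=0x20 blk=8 s=0: MISS | VC []
  [1] addr=0x39 blk=14 s=0: MISS | VC [8]
  [2] addr=0x3b blk=14 s=0: L1-HIT | VC [8]
  [3] addr=0x21 blk=8 s=0: VC-HIT | VC [14]
  [4] addr=0x20 blk=8 s=0: L1-HIT | VC [14]
  [5] addr=0x22 blk=8 s=0: L1-HIT | VC [14]
  [6] addr=0x21 blk=8 s=0: L1-HIT | VC [14]
  [7] addr=0x20 blk=8 s=0: L1-HIT | VC [14]
  [8] addr=0x20 blk=8 s=0: L1-HIT | VC [14]
  [9] addr=0x39 blk=14 s=0: VC-HIT | VC [8]
  [10] addr=0x22 blk=8 s=0: VC-HIT | VC [14]
  [11] addr=0x22 blk=8 s=0: L1-HIT | VC [14]
  [12] addr=0x23 blk=8 s=0: L1-HIT | VC [14]
  [13] addr=0x39 blk=14 s=0: VC-HIT | VC [8]
  [14] addr=0x3b blk=14 s=0: L1-HIT | VC [8]
  [15] addr=0x20 blk=8 s=0: VC-HIT | VC [14]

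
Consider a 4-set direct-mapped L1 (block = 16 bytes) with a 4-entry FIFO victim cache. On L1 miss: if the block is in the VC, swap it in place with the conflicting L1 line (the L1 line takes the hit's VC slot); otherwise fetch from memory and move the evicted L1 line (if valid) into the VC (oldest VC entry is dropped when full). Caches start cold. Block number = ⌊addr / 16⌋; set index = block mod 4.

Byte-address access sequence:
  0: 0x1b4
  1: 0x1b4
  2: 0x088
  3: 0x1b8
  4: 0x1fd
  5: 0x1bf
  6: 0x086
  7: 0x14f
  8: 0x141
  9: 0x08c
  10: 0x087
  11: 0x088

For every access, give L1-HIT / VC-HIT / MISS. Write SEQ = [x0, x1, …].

0: 0x1b4 (blk 27, set 3) → MISS  vc=[]
1: 0x1b4 (blk 27, set 3) → L1-HIT  vc=[]
2: 0x88 (blk 8, set 0) → MISS  vc=[]
3: 0x1b8 (blk 27, set 3) → L1-HIT  vc=[]
4: 0x1fd (blk 31, set 3) → MISS  vc=[27]
5: 0x1bf (blk 27, set 3) → VC-HIT  vc=[31]
6: 0x86 (blk 8, set 0) → L1-HIT  vc=[31]
7: 0x14f (blk 20, set 0) → MISS  vc=[31, 8]
8: 0x141 (blk 20, set 0) → L1-HIT  vc=[31, 8]
9: 0x8c (blk 8, set 0) → VC-HIT  vc=[31, 20]
10: 0x87 (blk 8, set 0) → L1-HIT  vc=[31, 20]
11: 0x88 (blk 8, set 0) → L1-HIT  vc=[31, 20]

SEQ = [MISS, L1-HIT, MISS, L1-HIT, MISS, VC-HIT, L1-HIT, MISS, L1-HIT, VC-HIT, L1-HIT, L1-HIT]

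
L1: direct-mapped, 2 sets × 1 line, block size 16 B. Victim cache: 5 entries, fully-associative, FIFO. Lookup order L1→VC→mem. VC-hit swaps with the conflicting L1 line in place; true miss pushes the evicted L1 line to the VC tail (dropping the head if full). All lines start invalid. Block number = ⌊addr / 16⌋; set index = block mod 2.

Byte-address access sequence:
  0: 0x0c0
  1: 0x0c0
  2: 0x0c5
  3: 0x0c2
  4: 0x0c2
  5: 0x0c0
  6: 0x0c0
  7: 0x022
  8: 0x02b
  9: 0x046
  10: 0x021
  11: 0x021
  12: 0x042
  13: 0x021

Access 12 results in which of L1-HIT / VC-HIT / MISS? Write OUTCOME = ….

OUTCOME = VC-HIT

#0 0xc0→b12/s0 MISS; vc=[]
#1 0xc0→b12/s0 L1-HIT; vc=[]
#2 0xc5→b12/s0 L1-HIT; vc=[]
#3 0xc2→b12/s0 L1-HIT; vc=[]
#4 0xc2→b12/s0 L1-HIT; vc=[]
#5 0xc0→b12/s0 L1-HIT; vc=[]
#6 0xc0→b12/s0 L1-HIT; vc=[]
#7 0x22→b2/s0 MISS; vc=[12]
#8 0x2b→b2/s0 L1-HIT; vc=[12]
#9 0x46→b4/s0 MISS; vc=[12,2]
#10 0x21→b2/s0 VC-HIT; vc=[12,4]
#11 0x21→b2/s0 L1-HIT; vc=[12,4]
#12 0x42→b4/s0 VC-HIT; vc=[12,2]
#13 0x21→b2/s0 VC-HIT; vc=[12,4]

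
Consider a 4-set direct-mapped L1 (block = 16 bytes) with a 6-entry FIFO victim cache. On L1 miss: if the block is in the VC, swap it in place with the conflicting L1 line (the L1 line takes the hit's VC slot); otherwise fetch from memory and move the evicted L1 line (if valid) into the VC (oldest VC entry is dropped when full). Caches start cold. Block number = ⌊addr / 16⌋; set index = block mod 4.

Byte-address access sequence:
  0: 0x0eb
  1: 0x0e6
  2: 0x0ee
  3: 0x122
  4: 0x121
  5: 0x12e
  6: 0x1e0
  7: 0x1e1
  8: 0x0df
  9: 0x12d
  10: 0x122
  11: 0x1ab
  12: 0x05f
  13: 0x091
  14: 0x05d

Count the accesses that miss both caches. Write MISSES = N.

MISSES = 7

  [0] addr=0xeb blk=14 s=2: MISS | VC []
  [1] addr=0xe6 blk=14 s=2: L1-HIT | VC []
  [2] addr=0xee blk=14 s=2: L1-HIT | VC []
  [3] addr=0x122 blk=18 s=2: MISS | VC [14]
  [4] addr=0x121 blk=18 s=2: L1-HIT | VC [14]
  [5] addr=0x12e blk=18 s=2: L1-HIT | VC [14]
  [6] addr=0x1e0 blk=30 s=2: MISS | VC [14, 18]
  [7] addr=0x1e1 blk=30 s=2: L1-HIT | VC [14, 18]
  [8] addr=0xdf blk=13 s=1: MISS | VC [14, 18]
  [9] addr=0x12d blk=18 s=2: VC-HIT | VC [14, 30]
  [10] addr=0x122 blk=18 s=2: L1-HIT | VC [14, 30]
  [11] addr=0x1ab blk=26 s=2: MISS | VC [14, 30, 18]
  [12] addr=0x5f blk=5 s=1: MISS | VC [14, 30, 18, 13]
  [13] addr=0x91 blk=9 s=1: MISS | VC [14, 30, 18, 13, 5]
  [14] addr=0x5d blk=5 s=1: VC-HIT | VC [14, 30, 18, 13, 9]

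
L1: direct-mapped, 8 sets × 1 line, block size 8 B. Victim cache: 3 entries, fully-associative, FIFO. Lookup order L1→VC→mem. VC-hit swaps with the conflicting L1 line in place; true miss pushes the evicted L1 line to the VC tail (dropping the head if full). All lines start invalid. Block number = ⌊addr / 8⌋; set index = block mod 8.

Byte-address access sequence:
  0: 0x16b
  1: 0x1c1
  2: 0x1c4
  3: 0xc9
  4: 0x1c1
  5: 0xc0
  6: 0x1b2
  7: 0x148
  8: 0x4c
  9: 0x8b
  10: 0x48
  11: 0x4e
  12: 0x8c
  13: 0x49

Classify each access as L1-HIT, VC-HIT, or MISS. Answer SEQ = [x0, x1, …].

0: 0x16b (blk 45, set 5) → MISS  vc=[]
1: 0x1c1 (blk 56, set 0) → MISS  vc=[]
2: 0x1c4 (blk 56, set 0) → L1-HIT  vc=[]
3: 0xc9 (blk 25, set 1) → MISS  vc=[]
4: 0x1c1 (blk 56, set 0) → L1-HIT  vc=[]
5: 0xc0 (blk 24, set 0) → MISS  vc=[56]
6: 0x1b2 (blk 54, set 6) → MISS  vc=[56]
7: 0x148 (blk 41, set 1) → MISS  vc=[56, 25]
8: 0x4c (blk 9, set 1) → MISS  vc=[56, 25, 41]
9: 0x8b (blk 17, set 1) → MISS  vc=[25, 41, 9]
10: 0x48 (blk 9, set 1) → VC-HIT  vc=[25, 41, 17]
11: 0x4e (blk 9, set 1) → L1-HIT  vc=[25, 41, 17]
12: 0x8c (blk 17, set 1) → VC-HIT  vc=[25, 41, 9]
13: 0x49 (blk 9, set 1) → VC-HIT  vc=[25, 41, 17]

SEQ = [MISS, MISS, L1-HIT, MISS, L1-HIT, MISS, MISS, MISS, MISS, MISS, VC-HIT, L1-HIT, VC-HIT, VC-HIT]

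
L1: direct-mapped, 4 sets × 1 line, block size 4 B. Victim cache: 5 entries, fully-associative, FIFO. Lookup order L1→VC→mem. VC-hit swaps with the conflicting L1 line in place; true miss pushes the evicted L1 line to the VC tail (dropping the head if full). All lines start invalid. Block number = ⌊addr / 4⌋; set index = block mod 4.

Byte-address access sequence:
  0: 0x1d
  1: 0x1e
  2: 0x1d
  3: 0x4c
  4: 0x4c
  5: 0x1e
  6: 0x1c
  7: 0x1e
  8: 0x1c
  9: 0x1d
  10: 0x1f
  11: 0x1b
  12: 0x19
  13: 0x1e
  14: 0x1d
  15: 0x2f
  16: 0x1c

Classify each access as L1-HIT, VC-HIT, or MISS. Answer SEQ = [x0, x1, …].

#0 0x1d→b7/s3 MISS; vc=[]
#1 0x1e→b7/s3 L1-HIT; vc=[]
#2 0x1d→b7/s3 L1-HIT; vc=[]
#3 0x4c→b19/s3 MISS; vc=[7]
#4 0x4c→b19/s3 L1-HIT; vc=[7]
#5 0x1e→b7/s3 VC-HIT; vc=[19]
#6 0x1c→b7/s3 L1-HIT; vc=[19]
#7 0x1e→b7/s3 L1-HIT; vc=[19]
#8 0x1c→b7/s3 L1-HIT; vc=[19]
#9 0x1d→b7/s3 L1-HIT; vc=[19]
#10 0x1f→b7/s3 L1-HIT; vc=[19]
#11 0x1b→b6/s2 MISS; vc=[19]
#12 0x19→b6/s2 L1-HIT; vc=[19]
#13 0x1e→b7/s3 L1-HIT; vc=[19]
#14 0x1d→b7/s3 L1-HIT; vc=[19]
#15 0x2f→b11/s3 MISS; vc=[19,7]
#16 0x1c→b7/s3 VC-HIT; vc=[19,11]

SEQ = [MISS, L1-HIT, L1-HIT, MISS, L1-HIT, VC-HIT, L1-HIT, L1-HIT, L1-HIT, L1-HIT, L1-HIT, MISS, L1-HIT, L1-HIT, L1-HIT, MISS, VC-HIT]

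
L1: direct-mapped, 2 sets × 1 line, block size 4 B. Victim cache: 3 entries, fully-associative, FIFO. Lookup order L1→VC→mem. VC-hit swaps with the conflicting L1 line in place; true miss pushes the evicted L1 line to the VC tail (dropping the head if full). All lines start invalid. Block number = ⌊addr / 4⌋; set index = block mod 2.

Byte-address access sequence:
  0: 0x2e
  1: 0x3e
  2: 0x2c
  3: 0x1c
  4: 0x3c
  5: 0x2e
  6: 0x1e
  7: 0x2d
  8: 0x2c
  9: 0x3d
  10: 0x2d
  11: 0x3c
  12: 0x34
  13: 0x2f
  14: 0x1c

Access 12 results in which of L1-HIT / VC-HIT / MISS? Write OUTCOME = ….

OUTCOME = MISS

#0 0x2e→b11/s1 MISS; vc=[]
#1 0x3e→b15/s1 MISS; vc=[11]
#2 0x2c→b11/s1 VC-HIT; vc=[15]
#3 0x1c→b7/s1 MISS; vc=[15,11]
#4 0x3c→b15/s1 VC-HIT; vc=[7,11]
#5 0x2e→b11/s1 VC-HIT; vc=[7,15]
#6 0x1e→b7/s1 VC-HIT; vc=[11,15]
#7 0x2d→b11/s1 VC-HIT; vc=[7,15]
#8 0x2c→b11/s1 L1-HIT; vc=[7,15]
#9 0x3d→b15/s1 VC-HIT; vc=[7,11]
#10 0x2d→b11/s1 VC-HIT; vc=[7,15]
#11 0x3c→b15/s1 VC-HIT; vc=[7,11]
#12 0x34→b13/s1 MISS; vc=[7,11,15]
#13 0x2f→b11/s1 VC-HIT; vc=[7,13,15]
#14 0x1c→b7/s1 VC-HIT; vc=[11,13,15]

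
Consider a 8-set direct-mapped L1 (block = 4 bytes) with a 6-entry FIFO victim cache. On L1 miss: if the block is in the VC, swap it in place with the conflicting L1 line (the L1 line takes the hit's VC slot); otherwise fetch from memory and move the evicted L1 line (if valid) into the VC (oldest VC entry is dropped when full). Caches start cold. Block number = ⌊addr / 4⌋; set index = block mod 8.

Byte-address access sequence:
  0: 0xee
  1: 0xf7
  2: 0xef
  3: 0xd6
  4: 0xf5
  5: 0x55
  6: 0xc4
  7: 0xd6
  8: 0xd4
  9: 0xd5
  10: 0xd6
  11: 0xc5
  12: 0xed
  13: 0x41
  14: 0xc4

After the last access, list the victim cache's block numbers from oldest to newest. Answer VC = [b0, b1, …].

VC = [21, 61]

0: 0xee (blk 59, set 3) → MISS  vc=[]
1: 0xf7 (blk 61, set 5) → MISS  vc=[]
2: 0xef (blk 59, set 3) → L1-HIT  vc=[]
3: 0xd6 (blk 53, set 5) → MISS  vc=[61]
4: 0xf5 (blk 61, set 5) → VC-HIT  vc=[53]
5: 0x55 (blk 21, set 5) → MISS  vc=[53, 61]
6: 0xc4 (blk 49, set 1) → MISS  vc=[53, 61]
7: 0xd6 (blk 53, set 5) → VC-HIT  vc=[21, 61]
8: 0xd4 (blk 53, set 5) → L1-HIT  vc=[21, 61]
9: 0xd5 (blk 53, set 5) → L1-HIT  vc=[21, 61]
10: 0xd6 (blk 53, set 5) → L1-HIT  vc=[21, 61]
11: 0xc5 (blk 49, set 1) → L1-HIT  vc=[21, 61]
12: 0xed (blk 59, set 3) → L1-HIT  vc=[21, 61]
13: 0x41 (blk 16, set 0) → MISS  vc=[21, 61]
14: 0xc4 (blk 49, set 1) → L1-HIT  vc=[21, 61]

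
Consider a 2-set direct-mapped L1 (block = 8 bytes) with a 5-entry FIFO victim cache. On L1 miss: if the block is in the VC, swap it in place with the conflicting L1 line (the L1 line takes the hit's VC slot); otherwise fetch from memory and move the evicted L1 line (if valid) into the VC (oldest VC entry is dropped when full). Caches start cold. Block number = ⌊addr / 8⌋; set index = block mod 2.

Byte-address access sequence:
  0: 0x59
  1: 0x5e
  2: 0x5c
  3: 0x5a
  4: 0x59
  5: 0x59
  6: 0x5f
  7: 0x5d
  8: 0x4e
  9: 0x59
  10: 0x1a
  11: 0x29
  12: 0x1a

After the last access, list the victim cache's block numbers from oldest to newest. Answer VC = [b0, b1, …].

0: 0x59 (blk 11, set 1) → MISS  vc=[]
1: 0x5e (blk 11, set 1) → L1-HIT  vc=[]
2: 0x5c (blk 11, set 1) → L1-HIT  vc=[]
3: 0x5a (blk 11, set 1) → L1-HIT  vc=[]
4: 0x59 (blk 11, set 1) → L1-HIT  vc=[]
5: 0x59 (blk 11, set 1) → L1-HIT  vc=[]
6: 0x5f (blk 11, set 1) → L1-HIT  vc=[]
7: 0x5d (blk 11, set 1) → L1-HIT  vc=[]
8: 0x4e (blk 9, set 1) → MISS  vc=[11]
9: 0x59 (blk 11, set 1) → VC-HIT  vc=[9]
10: 0x1a (blk 3, set 1) → MISS  vc=[9, 11]
11: 0x29 (blk 5, set 1) → MISS  vc=[9, 11, 3]
12: 0x1a (blk 3, set 1) → VC-HIT  vc=[9, 11, 5]

VC = [9, 11, 5]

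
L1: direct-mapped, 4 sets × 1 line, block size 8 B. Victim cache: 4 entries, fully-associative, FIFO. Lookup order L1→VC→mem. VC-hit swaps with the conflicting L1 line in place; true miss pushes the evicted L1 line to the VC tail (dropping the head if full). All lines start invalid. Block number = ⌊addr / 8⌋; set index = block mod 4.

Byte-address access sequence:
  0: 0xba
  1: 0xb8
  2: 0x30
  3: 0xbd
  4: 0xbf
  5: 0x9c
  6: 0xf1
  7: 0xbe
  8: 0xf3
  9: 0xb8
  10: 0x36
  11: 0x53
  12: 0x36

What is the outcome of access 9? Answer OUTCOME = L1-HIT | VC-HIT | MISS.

#0 0xba→b23/s3 MISS; vc=[]
#1 0xb8→b23/s3 L1-HIT; vc=[]
#2 0x30→b6/s2 MISS; vc=[]
#3 0xbd→b23/s3 L1-HIT; vc=[]
#4 0xbf→b23/s3 L1-HIT; vc=[]
#5 0x9c→b19/s3 MISS; vc=[23]
#6 0xf1→b30/s2 MISS; vc=[23,6]
#7 0xbe→b23/s3 VC-HIT; vc=[19,6]
#8 0xf3→b30/s2 L1-HIT; vc=[19,6]
#9 0xb8→b23/s3 L1-HIT; vc=[19,6]
#10 0x36→b6/s2 VC-HIT; vc=[19,30]
#11 0x53→b10/s2 MISS; vc=[19,30,6]
#12 0x36→b6/s2 VC-HIT; vc=[19,30,10]

OUTCOME = L1-HIT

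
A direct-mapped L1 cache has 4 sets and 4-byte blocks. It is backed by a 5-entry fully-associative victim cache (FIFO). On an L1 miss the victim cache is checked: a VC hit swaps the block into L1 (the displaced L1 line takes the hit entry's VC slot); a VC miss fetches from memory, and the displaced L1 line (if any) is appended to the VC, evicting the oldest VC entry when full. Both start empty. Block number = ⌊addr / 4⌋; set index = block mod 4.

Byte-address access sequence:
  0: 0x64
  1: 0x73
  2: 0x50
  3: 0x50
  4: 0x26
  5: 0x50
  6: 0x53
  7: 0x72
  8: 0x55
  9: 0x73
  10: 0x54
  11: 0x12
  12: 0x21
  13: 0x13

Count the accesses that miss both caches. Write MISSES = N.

0: 0x64 (blk 25, set 1) → MISS  vc=[]
1: 0x73 (blk 28, set 0) → MISS  vc=[]
2: 0x50 (blk 20, set 0) → MISS  vc=[28]
3: 0x50 (blk 20, set 0) → L1-HIT  vc=[28]
4: 0x26 (blk 9, set 1) → MISS  vc=[28, 25]
5: 0x50 (blk 20, set 0) → L1-HIT  vc=[28, 25]
6: 0x53 (blk 20, set 0) → L1-HIT  vc=[28, 25]
7: 0x72 (blk 28, set 0) → VC-HIT  vc=[20, 25]
8: 0x55 (blk 21, set 1) → MISS  vc=[20, 25, 9]
9: 0x73 (blk 28, set 0) → L1-HIT  vc=[20, 25, 9]
10: 0x54 (blk 21, set 1) → L1-HIT  vc=[20, 25, 9]
11: 0x12 (blk 4, set 0) → MISS  vc=[20, 25, 9, 28]
12: 0x21 (blk 8, set 0) → MISS  vc=[20, 25, 9, 28, 4]
13: 0x13 (blk 4, set 0) → VC-HIT  vc=[20, 25, 9, 28, 8]

MISSES = 7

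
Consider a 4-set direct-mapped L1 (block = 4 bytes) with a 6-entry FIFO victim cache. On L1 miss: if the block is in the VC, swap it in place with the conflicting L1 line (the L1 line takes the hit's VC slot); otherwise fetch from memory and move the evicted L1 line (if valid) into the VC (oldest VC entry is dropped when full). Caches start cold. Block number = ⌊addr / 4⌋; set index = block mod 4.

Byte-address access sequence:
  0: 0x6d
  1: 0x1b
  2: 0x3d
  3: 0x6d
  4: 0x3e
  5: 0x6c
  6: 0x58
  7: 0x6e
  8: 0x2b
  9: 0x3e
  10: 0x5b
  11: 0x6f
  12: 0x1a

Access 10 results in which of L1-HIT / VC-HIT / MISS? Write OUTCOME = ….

OUTCOME = VC-HIT

0: 0x6d (blk 27, set 3) → MISS  vc=[]
1: 0x1b (blk 6, set 2) → MISS  vc=[]
2: 0x3d (blk 15, set 3) → MISS  vc=[27]
3: 0x6d (blk 27, set 3) → VC-HIT  vc=[15]
4: 0x3e (blk 15, set 3) → VC-HIT  vc=[27]
5: 0x6c (blk 27, set 3) → VC-HIT  vc=[15]
6: 0x58 (blk 22, set 2) → MISS  vc=[15, 6]
7: 0x6e (blk 27, set 3) → L1-HIT  vc=[15, 6]
8: 0x2b (blk 10, set 2) → MISS  vc=[15, 6, 22]
9: 0x3e (blk 15, set 3) → VC-HIT  vc=[27, 6, 22]
10: 0x5b (blk 22, set 2) → VC-HIT  vc=[27, 6, 10]
11: 0x6f (blk 27, set 3) → VC-HIT  vc=[15, 6, 10]
12: 0x1a (blk 6, set 2) → VC-HIT  vc=[15, 22, 10]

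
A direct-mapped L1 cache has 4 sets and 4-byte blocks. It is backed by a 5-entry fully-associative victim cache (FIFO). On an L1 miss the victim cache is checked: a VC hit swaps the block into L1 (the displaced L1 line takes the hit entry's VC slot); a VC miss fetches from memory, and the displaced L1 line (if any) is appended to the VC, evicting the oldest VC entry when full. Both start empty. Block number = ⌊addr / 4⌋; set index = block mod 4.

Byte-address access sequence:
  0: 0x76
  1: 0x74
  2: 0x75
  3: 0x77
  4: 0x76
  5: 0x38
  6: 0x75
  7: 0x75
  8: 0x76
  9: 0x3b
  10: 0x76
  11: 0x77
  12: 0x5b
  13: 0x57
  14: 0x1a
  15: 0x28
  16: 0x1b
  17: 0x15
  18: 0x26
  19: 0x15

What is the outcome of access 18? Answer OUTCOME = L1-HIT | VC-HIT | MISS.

0: 0x76 (blk 29, set 1) → MISS  vc=[]
1: 0x74 (blk 29, set 1) → L1-HIT  vc=[]
2: 0x75 (blk 29, set 1) → L1-HIT  vc=[]
3: 0x77 (blk 29, set 1) → L1-HIT  vc=[]
4: 0x76 (blk 29, set 1) → L1-HIT  vc=[]
5: 0x38 (blk 14, set 2) → MISS  vc=[]
6: 0x75 (blk 29, set 1) → L1-HIT  vc=[]
7: 0x75 (blk 29, set 1) → L1-HIT  vc=[]
8: 0x76 (blk 29, set 1) → L1-HIT  vc=[]
9: 0x3b (blk 14, set 2) → L1-HIT  vc=[]
10: 0x76 (blk 29, set 1) → L1-HIT  vc=[]
11: 0x77 (blk 29, set 1) → L1-HIT  vc=[]
12: 0x5b (blk 22, set 2) → MISS  vc=[14]
13: 0x57 (blk 21, set 1) → MISS  vc=[14, 29]
14: 0x1a (blk 6, set 2) → MISS  vc=[14, 29, 22]
15: 0x28 (blk 10, set 2) → MISS  vc=[14, 29, 22, 6]
16: 0x1b (blk 6, set 2) → VC-HIT  vc=[14, 29, 22, 10]
17: 0x15 (blk 5, set 1) → MISS  vc=[14, 29, 22, 10, 21]
18: 0x26 (blk 9, set 1) → MISS  vc=[29, 22, 10, 21, 5]
19: 0x15 (blk 5, set 1) → VC-HIT  vc=[29, 22, 10, 21, 9]

OUTCOME = MISS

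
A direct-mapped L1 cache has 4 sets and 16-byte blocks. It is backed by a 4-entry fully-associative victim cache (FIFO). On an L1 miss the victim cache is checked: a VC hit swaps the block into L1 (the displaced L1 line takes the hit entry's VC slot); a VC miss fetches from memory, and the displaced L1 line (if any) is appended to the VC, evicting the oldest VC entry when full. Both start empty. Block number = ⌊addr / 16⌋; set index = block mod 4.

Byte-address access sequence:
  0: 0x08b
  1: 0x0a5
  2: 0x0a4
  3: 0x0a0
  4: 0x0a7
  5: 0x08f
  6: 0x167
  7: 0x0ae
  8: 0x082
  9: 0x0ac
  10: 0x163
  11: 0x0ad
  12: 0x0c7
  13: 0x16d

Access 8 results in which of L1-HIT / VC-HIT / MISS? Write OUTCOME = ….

0: 0x8b (blk 8, set 0) → MISS  vc=[]
1: 0xa5 (blk 10, set 2) → MISS  vc=[]
2: 0xa4 (blk 10, set 2) → L1-HIT  vc=[]
3: 0xa0 (blk 10, set 2) → L1-HIT  vc=[]
4: 0xa7 (blk 10, set 2) → L1-HIT  vc=[]
5: 0x8f (blk 8, set 0) → L1-HIT  vc=[]
6: 0x167 (blk 22, set 2) → MISS  vc=[10]
7: 0xae (blk 10, set 2) → VC-HIT  vc=[22]
8: 0x82 (blk 8, set 0) → L1-HIT  vc=[22]
9: 0xac (blk 10, set 2) → L1-HIT  vc=[22]
10: 0x163 (blk 22, set 2) → VC-HIT  vc=[10]
11: 0xad (blk 10, set 2) → VC-HIT  vc=[22]
12: 0xc7 (blk 12, set 0) → MISS  vc=[22, 8]
13: 0x16d (blk 22, set 2) → VC-HIT  vc=[10, 8]

OUTCOME = L1-HIT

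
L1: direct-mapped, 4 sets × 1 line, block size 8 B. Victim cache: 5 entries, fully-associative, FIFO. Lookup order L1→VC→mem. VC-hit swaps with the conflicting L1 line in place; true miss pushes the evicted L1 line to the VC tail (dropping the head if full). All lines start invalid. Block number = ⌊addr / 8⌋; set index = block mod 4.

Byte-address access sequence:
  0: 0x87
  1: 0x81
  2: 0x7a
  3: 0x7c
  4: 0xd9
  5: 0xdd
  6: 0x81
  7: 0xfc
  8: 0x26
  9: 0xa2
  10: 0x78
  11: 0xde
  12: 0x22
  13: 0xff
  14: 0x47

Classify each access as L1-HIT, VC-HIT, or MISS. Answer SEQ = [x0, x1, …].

SEQ = [MISS, L1-HIT, MISS, L1-HIT, MISS, L1-HIT, L1-HIT, MISS, MISS, MISS, VC-HIT, VC-HIT, VC-HIT, VC-HIT, MISS]

  [0] addr=0x87 blk=16 s=0: MISS | VC []
  [1] addr=0x81 blk=16 s=0: L1-HIT | VC []
  [2] addr=0x7a blk=15 s=3: MISS | VC []
  [3] addr=0x7c blk=15 s=3: L1-HIT | VC []
  [4] addr=0xd9 blk=27 s=3: MISS | VC [15]
  [5] addr=0xdd blk=27 s=3: L1-HIT | VC [15]
  [6] addr=0x81 blk=16 s=0: L1-HIT | VC [15]
  [7] addr=0xfc blk=31 s=3: MISS | VC [15, 27]
  [8] addr=0x26 blk=4 s=0: MISS | VC [15, 27, 16]
  [9] addr=0xa2 blk=20 s=0: MISS | VC [15, 27, 16, 4]
  [10] addr=0x78 blk=15 s=3: VC-HIT | VC [31, 27, 16, 4]
  [11] addr=0xde blk=27 s=3: VC-HIT | VC [31, 15, 16, 4]
  [12] addr=0x22 blk=4 s=0: VC-HIT | VC [31, 15, 16, 20]
  [13] addr=0xff blk=31 s=3: VC-HIT | VC [27, 15, 16, 20]
  [14] addr=0x47 blk=8 s=0: MISS | VC [27, 15, 16, 20, 4]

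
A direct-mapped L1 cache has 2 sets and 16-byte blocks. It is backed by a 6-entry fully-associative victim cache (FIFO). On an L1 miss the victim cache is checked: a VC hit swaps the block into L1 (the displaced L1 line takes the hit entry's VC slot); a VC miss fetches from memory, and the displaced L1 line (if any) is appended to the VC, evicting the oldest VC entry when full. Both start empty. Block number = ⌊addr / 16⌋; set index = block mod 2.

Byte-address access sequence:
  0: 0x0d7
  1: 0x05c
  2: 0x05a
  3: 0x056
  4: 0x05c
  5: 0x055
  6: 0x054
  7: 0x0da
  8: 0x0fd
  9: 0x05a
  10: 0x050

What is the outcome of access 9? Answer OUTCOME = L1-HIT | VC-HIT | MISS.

OUTCOME = VC-HIT

#0 0xd7→b13/s1 MISS; vc=[]
#1 0x5c→b5/s1 MISS; vc=[13]
#2 0x5a→b5/s1 L1-HIT; vc=[13]
#3 0x56→b5/s1 L1-HIT; vc=[13]
#4 0x5c→b5/s1 L1-HIT; vc=[13]
#5 0x55→b5/s1 L1-HIT; vc=[13]
#6 0x54→b5/s1 L1-HIT; vc=[13]
#7 0xda→b13/s1 VC-HIT; vc=[5]
#8 0xfd→b15/s1 MISS; vc=[5,13]
#9 0x5a→b5/s1 VC-HIT; vc=[15,13]
#10 0x50→b5/s1 L1-HIT; vc=[15,13]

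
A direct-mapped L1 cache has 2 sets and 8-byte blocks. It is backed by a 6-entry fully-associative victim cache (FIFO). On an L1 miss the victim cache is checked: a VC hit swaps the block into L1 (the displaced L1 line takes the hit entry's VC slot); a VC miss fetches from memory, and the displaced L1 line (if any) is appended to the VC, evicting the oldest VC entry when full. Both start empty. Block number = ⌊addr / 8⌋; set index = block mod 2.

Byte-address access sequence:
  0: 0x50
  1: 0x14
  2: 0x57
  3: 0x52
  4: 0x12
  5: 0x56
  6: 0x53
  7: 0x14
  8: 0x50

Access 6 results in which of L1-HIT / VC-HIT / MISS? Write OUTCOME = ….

  [0] addr=0x50 blk=10 s=0: MISS | VC []
  [1] addr=0x14 blk=2 s=0: MISS | VC [10]
  [2] addr=0x57 blk=10 s=0: VC-HIT | VC [2]
  [3] addr=0x52 blk=10 s=0: L1-HIT | VC [2]
  [4] addr=0x12 blk=2 s=0: VC-HIT | VC [10]
  [5] addr=0x56 blk=10 s=0: VC-HIT | VC [2]
  [6] addr=0x53 blk=10 s=0: L1-HIT | VC [2]
  [7] addr=0x14 blk=2 s=0: VC-HIT | VC [10]
  [8] addr=0x50 blk=10 s=0: VC-HIT | VC [2]

OUTCOME = L1-HIT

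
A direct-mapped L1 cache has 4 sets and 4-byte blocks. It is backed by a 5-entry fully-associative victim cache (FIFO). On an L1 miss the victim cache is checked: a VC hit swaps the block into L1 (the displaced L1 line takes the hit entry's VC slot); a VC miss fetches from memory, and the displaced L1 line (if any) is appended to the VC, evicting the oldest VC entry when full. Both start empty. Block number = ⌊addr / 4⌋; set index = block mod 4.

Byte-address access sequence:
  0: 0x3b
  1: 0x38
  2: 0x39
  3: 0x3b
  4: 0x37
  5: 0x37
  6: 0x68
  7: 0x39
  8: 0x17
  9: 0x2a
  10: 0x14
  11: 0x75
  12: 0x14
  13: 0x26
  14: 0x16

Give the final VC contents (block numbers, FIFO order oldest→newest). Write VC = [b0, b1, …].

0: 0x3b (blk 14, set 2) → MISS  vc=[]
1: 0x38 (blk 14, set 2) → L1-HIT  vc=[]
2: 0x39 (blk 14, set 2) → L1-HIT  vc=[]
3: 0x3b (blk 14, set 2) → L1-HIT  vc=[]
4: 0x37 (blk 13, set 1) → MISS  vc=[]
5: 0x37 (blk 13, set 1) → L1-HIT  vc=[]
6: 0x68 (blk 26, set 2) → MISS  vc=[14]
7: 0x39 (blk 14, set 2) → VC-HIT  vc=[26]
8: 0x17 (blk 5, set 1) → MISS  vc=[26, 13]
9: 0x2a (blk 10, set 2) → MISS  vc=[26, 13, 14]
10: 0x14 (blk 5, set 1) → L1-HIT  vc=[26, 13, 14]
11: 0x75 (blk 29, set 1) → MISS  vc=[26, 13, 14, 5]
12: 0x14 (blk 5, set 1) → VC-HIT  vc=[26, 13, 14, 29]
13: 0x26 (blk 9, set 1) → MISS  vc=[26, 13, 14, 29, 5]
14: 0x16 (blk 5, set 1) → VC-HIT  vc=[26, 13, 14, 29, 9]

VC = [26, 13, 14, 29, 9]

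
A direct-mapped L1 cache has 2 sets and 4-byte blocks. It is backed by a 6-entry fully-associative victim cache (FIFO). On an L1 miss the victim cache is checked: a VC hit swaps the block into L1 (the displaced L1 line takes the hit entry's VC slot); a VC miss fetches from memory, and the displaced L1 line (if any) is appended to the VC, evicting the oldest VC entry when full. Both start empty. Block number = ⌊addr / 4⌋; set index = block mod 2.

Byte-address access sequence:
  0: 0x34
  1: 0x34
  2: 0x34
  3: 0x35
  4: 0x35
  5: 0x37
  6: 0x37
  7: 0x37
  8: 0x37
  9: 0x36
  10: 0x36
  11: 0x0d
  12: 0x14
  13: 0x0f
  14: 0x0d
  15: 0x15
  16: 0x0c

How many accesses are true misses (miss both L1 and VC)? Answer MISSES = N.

#0 0x34→b13/s1 MISS; vc=[]
#1 0x34→b13/s1 L1-HIT; vc=[]
#2 0x34→b13/s1 L1-HIT; vc=[]
#3 0x35→b13/s1 L1-HIT; vc=[]
#4 0x35→b13/s1 L1-HIT; vc=[]
#5 0x37→b13/s1 L1-HIT; vc=[]
#6 0x37→b13/s1 L1-HIT; vc=[]
#7 0x37→b13/s1 L1-HIT; vc=[]
#8 0x37→b13/s1 L1-HIT; vc=[]
#9 0x36→b13/s1 L1-HIT; vc=[]
#10 0x36→b13/s1 L1-HIT; vc=[]
#11 0xd→b3/s1 MISS; vc=[13]
#12 0x14→b5/s1 MISS; vc=[13,3]
#13 0xf→b3/s1 VC-HIT; vc=[13,5]
#14 0xd→b3/s1 L1-HIT; vc=[13,5]
#15 0x15→b5/s1 VC-HIT; vc=[13,3]
#16 0xc→b3/s1 VC-HIT; vc=[13,5]

MISSES = 3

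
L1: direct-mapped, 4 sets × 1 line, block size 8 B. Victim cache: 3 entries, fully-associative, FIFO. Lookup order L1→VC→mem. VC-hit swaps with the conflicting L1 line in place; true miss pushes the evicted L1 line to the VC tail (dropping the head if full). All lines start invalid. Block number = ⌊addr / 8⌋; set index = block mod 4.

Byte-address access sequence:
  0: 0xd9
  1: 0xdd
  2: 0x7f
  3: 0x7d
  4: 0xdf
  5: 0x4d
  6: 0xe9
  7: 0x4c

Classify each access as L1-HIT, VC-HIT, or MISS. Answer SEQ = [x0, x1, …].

#0 0xd9→b27/s3 MISS; vc=[]
#1 0xdd→b27/s3 L1-HIT; vc=[]
#2 0x7f→b15/s3 MISS; vc=[27]
#3 0x7d→b15/s3 L1-HIT; vc=[27]
#4 0xdf→b27/s3 VC-HIT; vc=[15]
#5 0x4d→b9/s1 MISS; vc=[15]
#6 0xe9→b29/s1 MISS; vc=[15,9]
#7 0x4c→b9/s1 VC-HIT; vc=[15,29]

SEQ = [MISS, L1-HIT, MISS, L1-HIT, VC-HIT, MISS, MISS, VC-HIT]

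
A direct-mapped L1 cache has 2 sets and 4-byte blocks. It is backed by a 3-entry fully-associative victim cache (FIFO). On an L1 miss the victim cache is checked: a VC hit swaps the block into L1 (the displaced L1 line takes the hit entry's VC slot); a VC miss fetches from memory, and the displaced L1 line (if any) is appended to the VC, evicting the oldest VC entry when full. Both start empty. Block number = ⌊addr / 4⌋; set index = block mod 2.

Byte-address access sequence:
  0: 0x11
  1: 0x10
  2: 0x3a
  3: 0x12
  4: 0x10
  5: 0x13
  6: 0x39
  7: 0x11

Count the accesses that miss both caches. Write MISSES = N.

#0 0x11→b4/s0 MISS; vc=[]
#1 0x10→b4/s0 L1-HIT; vc=[]
#2 0x3a→b14/s0 MISS; vc=[4]
#3 0x12→b4/s0 VC-HIT; vc=[14]
#4 0x10→b4/s0 L1-HIT; vc=[14]
#5 0x13→b4/s0 L1-HIT; vc=[14]
#6 0x39→b14/s0 VC-HIT; vc=[4]
#7 0x11→b4/s0 VC-HIT; vc=[14]

MISSES = 2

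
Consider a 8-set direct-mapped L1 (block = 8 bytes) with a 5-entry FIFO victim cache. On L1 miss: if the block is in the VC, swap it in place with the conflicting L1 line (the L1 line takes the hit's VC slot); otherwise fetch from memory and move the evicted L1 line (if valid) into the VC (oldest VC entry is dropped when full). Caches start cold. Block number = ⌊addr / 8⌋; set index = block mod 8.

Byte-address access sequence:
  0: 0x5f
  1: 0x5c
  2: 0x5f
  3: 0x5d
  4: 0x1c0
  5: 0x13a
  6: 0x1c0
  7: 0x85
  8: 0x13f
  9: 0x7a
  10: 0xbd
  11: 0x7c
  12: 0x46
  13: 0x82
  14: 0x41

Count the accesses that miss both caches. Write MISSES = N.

#0 0x5f→b11/s3 MISS; vc=[]
#1 0x5c→b11/s3 L1-HIT; vc=[]
#2 0x5f→b11/s3 L1-HIT; vc=[]
#3 0x5d→b11/s3 L1-HIT; vc=[]
#4 0x1c0→b56/s0 MISS; vc=[]
#5 0x13a→b39/s7 MISS; vc=[]
#6 0x1c0→b56/s0 L1-HIT; vc=[]
#7 0x85→b16/s0 MISS; vc=[56]
#8 0x13f→b39/s7 L1-HIT; vc=[56]
#9 0x7a→b15/s7 MISS; vc=[56,39]
#10 0xbd→b23/s7 MISS; vc=[56,39,15]
#11 0x7c→b15/s7 VC-HIT; vc=[56,39,23]
#12 0x46→b8/s0 MISS; vc=[56,39,23,16]
#13 0x82→b16/s0 VC-HIT; vc=[56,39,23,8]
#14 0x41→b8/s0 VC-HIT; vc=[56,39,23,16]

MISSES = 7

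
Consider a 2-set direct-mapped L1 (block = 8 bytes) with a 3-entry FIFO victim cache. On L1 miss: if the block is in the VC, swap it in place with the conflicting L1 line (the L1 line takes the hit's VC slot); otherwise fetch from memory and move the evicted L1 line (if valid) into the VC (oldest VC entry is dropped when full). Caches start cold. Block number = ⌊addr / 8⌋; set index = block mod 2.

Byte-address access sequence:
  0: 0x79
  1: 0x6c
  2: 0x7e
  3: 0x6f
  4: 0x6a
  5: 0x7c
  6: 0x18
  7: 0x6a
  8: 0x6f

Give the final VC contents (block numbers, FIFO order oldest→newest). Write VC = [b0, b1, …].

  [0] addr=0x79 blk=15 s=1: MISS | VC []
  [1] addr=0x6c blk=13 s=1: MISS | VC [15]
  [2] addr=0x7e blk=15 s=1: VC-HIT | VC [13]
  [3] addr=0x6f blk=13 s=1: VC-HIT | VC [15]
  [4] addr=0x6a blk=13 s=1: L1-HIT | VC [15]
  [5] addr=0x7c blk=15 s=1: VC-HIT | VC [13]
  [6] addr=0x18 blk=3 s=1: MISS | VC [13, 15]
  [7] addr=0x6a blk=13 s=1: VC-HIT | VC [3, 15]
  [8] addr=0x6f blk=13 s=1: L1-HIT | VC [3, 15]

VC = [3, 15]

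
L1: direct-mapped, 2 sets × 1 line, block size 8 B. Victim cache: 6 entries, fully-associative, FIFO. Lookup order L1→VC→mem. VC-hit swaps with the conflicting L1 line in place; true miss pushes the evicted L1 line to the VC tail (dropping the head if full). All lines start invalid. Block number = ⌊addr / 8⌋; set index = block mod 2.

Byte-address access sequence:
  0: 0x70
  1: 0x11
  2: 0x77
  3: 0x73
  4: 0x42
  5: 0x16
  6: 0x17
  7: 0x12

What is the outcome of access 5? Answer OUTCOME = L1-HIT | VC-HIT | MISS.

#0 0x70→b14/s0 MISS; vc=[]
#1 0x11→b2/s0 MISS; vc=[14]
#2 0x77→b14/s0 VC-HIT; vc=[2]
#3 0x73→b14/s0 L1-HIT; vc=[2]
#4 0x42→b8/s0 MISS; vc=[2,14]
#5 0x16→b2/s0 VC-HIT; vc=[8,14]
#6 0x17→b2/s0 L1-HIT; vc=[8,14]
#7 0x12→b2/s0 L1-HIT; vc=[8,14]

OUTCOME = VC-HIT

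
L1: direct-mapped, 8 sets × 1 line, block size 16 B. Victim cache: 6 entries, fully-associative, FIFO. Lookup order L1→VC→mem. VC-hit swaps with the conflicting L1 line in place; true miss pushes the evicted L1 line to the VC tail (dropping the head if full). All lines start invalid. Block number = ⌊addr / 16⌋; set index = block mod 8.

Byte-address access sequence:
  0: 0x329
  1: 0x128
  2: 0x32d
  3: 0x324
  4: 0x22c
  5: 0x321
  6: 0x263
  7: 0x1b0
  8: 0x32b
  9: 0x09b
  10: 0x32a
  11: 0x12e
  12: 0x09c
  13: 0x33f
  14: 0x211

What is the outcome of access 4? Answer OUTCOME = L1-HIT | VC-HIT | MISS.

OUTCOME = MISS

#0 0x329→b50/s2 MISS; vc=[]
#1 0x128→b18/s2 MISS; vc=[50]
#2 0x32d→b50/s2 VC-HIT; vc=[18]
#3 0x324→b50/s2 L1-HIT; vc=[18]
#4 0x22c→b34/s2 MISS; vc=[18,50]
#5 0x321→b50/s2 VC-HIT; vc=[18,34]
#6 0x263→b38/s6 MISS; vc=[18,34]
#7 0x1b0→b27/s3 MISS; vc=[18,34]
#8 0x32b→b50/s2 L1-HIT; vc=[18,34]
#9 0x9b→b9/s1 MISS; vc=[18,34]
#10 0x32a→b50/s2 L1-HIT; vc=[18,34]
#11 0x12e→b18/s2 VC-HIT; vc=[50,34]
#12 0x9c→b9/s1 L1-HIT; vc=[50,34]
#13 0x33f→b51/s3 MISS; vc=[50,34,27]
#14 0x211→b33/s1 MISS; vc=[50,34,27,9]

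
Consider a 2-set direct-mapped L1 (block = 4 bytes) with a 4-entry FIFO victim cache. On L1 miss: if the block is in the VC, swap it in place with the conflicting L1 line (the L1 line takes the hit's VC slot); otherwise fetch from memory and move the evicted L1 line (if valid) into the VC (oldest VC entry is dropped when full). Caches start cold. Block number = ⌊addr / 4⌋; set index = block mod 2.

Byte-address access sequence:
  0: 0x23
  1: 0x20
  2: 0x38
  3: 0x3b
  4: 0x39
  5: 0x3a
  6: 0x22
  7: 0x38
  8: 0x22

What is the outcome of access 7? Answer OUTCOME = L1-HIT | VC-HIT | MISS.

OUTCOME = VC-HIT

#0 0x23→b8/s0 MISS; vc=[]
#1 0x20→b8/s0 L1-HIT; vc=[]
#2 0x38→b14/s0 MISS; vc=[8]
#3 0x3b→b14/s0 L1-HIT; vc=[8]
#4 0x39→b14/s0 L1-HIT; vc=[8]
#5 0x3a→b14/s0 L1-HIT; vc=[8]
#6 0x22→b8/s0 VC-HIT; vc=[14]
#7 0x38→b14/s0 VC-HIT; vc=[8]
#8 0x22→b8/s0 VC-HIT; vc=[14]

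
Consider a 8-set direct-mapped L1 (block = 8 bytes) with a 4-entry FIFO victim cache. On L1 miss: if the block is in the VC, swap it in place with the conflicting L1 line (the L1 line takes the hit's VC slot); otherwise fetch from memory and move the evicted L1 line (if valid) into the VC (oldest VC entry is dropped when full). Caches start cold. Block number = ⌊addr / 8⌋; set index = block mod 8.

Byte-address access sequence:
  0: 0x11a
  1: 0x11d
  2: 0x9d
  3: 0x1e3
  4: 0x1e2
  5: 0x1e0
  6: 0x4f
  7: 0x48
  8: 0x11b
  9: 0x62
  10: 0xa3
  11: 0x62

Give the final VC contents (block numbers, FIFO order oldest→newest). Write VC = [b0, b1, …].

0: 0x11a (blk 35, set 3) → MISS  vc=[]
1: 0x11d (blk 35, set 3) → L1-HIT  vc=[]
2: 0x9d (blk 19, set 3) → MISS  vc=[35]
3: 0x1e3 (blk 60, set 4) → MISS  vc=[35]
4: 0x1e2 (blk 60, set 4) → L1-HIT  vc=[35]
5: 0x1e0 (blk 60, set 4) → L1-HIT  vc=[35]
6: 0x4f (blk 9, set 1) → MISS  vc=[35]
7: 0x48 (blk 9, set 1) → L1-HIT  vc=[35]
8: 0x11b (blk 35, set 3) → VC-HIT  vc=[19]
9: 0x62 (blk 12, set 4) → MISS  vc=[19, 60]
10: 0xa3 (blk 20, set 4) → MISS  vc=[19, 60, 12]
11: 0x62 (blk 12, set 4) → VC-HIT  vc=[19, 60, 20]

VC = [19, 60, 20]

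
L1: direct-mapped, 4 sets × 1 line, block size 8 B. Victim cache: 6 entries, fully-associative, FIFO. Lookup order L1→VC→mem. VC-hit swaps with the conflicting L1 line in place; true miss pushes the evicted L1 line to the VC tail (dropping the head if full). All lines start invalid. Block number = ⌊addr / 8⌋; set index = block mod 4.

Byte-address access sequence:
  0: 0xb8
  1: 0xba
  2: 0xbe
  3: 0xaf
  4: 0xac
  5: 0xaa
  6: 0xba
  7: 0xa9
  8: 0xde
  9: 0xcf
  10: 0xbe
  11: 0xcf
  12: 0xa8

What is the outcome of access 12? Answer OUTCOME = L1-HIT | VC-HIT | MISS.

OUTCOME = VC-HIT

  [0] addr=0xb8 blk=23 s=3: MISS | VC []
  [1] addr=0xba blk=23 s=3: L1-HIT | VC []
  [2] addr=0xbe blk=23 s=3: L1-HIT | VC []
  [3] addr=0xaf blk=21 s=1: MISS | VC []
  [4] addr=0xac blk=21 s=1: L1-HIT | VC []
  [5] addr=0xaa blk=21 s=1: L1-HIT | VC []
  [6] addr=0xba blk=23 s=3: L1-HIT | VC []
  [7] addr=0xa9 blk=21 s=1: L1-HIT | VC []
  [8] addr=0xde blk=27 s=3: MISS | VC [23]
  [9] addr=0xcf blk=25 s=1: MISS | VC [23, 21]
  [10] addr=0xbe blk=23 s=3: VC-HIT | VC [27, 21]
  [11] addr=0xcf blk=25 s=1: L1-HIT | VC [27, 21]
  [12] addr=0xa8 blk=21 s=1: VC-HIT | VC [27, 25]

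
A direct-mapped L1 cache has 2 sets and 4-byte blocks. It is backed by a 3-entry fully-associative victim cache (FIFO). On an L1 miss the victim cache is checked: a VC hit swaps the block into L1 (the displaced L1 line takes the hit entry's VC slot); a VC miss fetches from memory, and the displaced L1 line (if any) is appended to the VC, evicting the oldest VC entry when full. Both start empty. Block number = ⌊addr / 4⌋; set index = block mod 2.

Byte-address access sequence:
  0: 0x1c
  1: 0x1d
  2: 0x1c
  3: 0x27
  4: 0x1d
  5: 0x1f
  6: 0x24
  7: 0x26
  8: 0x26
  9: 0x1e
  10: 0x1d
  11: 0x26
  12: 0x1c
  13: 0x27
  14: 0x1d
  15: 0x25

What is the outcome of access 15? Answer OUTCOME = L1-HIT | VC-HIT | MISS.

OUTCOME = VC-HIT

0: 0x1c (blk 7, set 1) → MISS  vc=[]
1: 0x1d (blk 7, set 1) → L1-HIT  vc=[]
2: 0x1c (blk 7, set 1) → L1-HIT  vc=[]
3: 0x27 (blk 9, set 1) → MISS  vc=[7]
4: 0x1d (blk 7, set 1) → VC-HIT  vc=[9]
5: 0x1f (blk 7, set 1) → L1-HIT  vc=[9]
6: 0x24 (blk 9, set 1) → VC-HIT  vc=[7]
7: 0x26 (blk 9, set 1) → L1-HIT  vc=[7]
8: 0x26 (blk 9, set 1) → L1-HIT  vc=[7]
9: 0x1e (blk 7, set 1) → VC-HIT  vc=[9]
10: 0x1d (blk 7, set 1) → L1-HIT  vc=[9]
11: 0x26 (blk 9, set 1) → VC-HIT  vc=[7]
12: 0x1c (blk 7, set 1) → VC-HIT  vc=[9]
13: 0x27 (blk 9, set 1) → VC-HIT  vc=[7]
14: 0x1d (blk 7, set 1) → VC-HIT  vc=[9]
15: 0x25 (blk 9, set 1) → VC-HIT  vc=[7]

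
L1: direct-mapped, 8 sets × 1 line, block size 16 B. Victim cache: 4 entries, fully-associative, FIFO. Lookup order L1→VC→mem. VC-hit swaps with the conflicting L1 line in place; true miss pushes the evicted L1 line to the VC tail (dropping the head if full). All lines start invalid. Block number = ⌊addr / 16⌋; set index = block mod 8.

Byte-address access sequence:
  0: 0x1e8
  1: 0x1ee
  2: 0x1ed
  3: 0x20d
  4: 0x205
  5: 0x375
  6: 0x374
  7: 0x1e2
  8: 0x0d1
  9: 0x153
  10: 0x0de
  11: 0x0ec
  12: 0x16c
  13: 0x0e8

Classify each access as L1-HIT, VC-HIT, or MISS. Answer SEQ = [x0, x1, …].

  [0] addr=0x1e8 blk=30 s=6: MISS | VC []
  [1] addr=0x1ee blk=30 s=6: L1-HIT | VC []
  [2] addr=0x1ed blk=30 s=6: L1-HIT | VC []
  [3] addr=0x20d blk=32 s=0: MISS | VC []
  [4] addr=0x205 blk=32 s=0: L1-HIT | VC []
  [5] addr=0x375 blk=55 s=7: MISS | VC []
  [6] addr=0x374 blk=55 s=7: L1-HIT | VC []
  [7] addr=0x1e2 blk=30 s=6: L1-HIT | VC []
  [8] addr=0xd1 blk=13 s=5: MISS | VC []
  [9] addr=0x153 blk=21 s=5: MISS | VC [13]
  [10] addr=0xde blk=13 s=5: VC-HIT | VC [21]
  [11] addr=0xec blk=14 s=6: MISS | VC [21, 30]
  [12] addr=0x16c blk=22 s=6: MISS | VC [21, 30, 14]
  [13] addr=0xe8 blk=14 s=6: VC-HIT | VC [21, 30, 22]

SEQ = [MISS, L1-HIT, L1-HIT, MISS, L1-HIT, MISS, L1-HIT, L1-HIT, MISS, MISS, VC-HIT, MISS, MISS, VC-HIT]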